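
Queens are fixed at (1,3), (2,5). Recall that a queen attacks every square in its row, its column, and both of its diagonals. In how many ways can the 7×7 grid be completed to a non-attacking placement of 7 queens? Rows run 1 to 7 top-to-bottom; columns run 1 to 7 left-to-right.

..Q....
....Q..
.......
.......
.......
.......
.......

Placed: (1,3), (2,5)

1

Branch on row 3: col 2 → 0; col 7 → 1.
Sum: 0 + 1 = 1.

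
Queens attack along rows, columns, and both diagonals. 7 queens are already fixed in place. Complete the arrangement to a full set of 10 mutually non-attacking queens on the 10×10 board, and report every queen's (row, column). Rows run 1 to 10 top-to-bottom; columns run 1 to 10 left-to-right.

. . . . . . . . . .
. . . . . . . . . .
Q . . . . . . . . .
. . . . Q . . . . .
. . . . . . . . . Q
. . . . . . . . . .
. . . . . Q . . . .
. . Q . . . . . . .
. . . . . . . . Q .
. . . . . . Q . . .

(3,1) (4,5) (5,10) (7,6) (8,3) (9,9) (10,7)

Row 1: attacked by (3,1)→{1,3}; (4,5)→{2,5,8}; (5,10)→{6,10}; (7,6)→{6}; (8,3)→{3,10}; (9,9)→{1,9}; (10,7)→{7}. Safe: 4. Place at column 4.
Row 2: attacked by (1,4)→{3,4,5}; (3,1)→{1,2}; (4,5)→{3,5,7}; (5,10)→{7,10}; (7,6)→{1,6}; (8,3)→{3,9}; (9,9)→{2,9}; (10,7)→{7}. Safe: 8. Place at column 8.
Row 6: attacked by (1,4)→{4,9}; (2,8)→{4,8}; (3,1)→{1,4}; (4,5)→{3,5,7}; (5,10)→{9,10}; (7,6)→{5,6,7}; (8,3)→{1,3,5}; (9,9)→{6,9}; (10,7)→{3,7}. Safe: 2. Place at column 2.
Columns [4, 8, 1, 5, 10, 2, 6, 3, 9, 7], r−c [-3, -6, 2, -1, -5, 4, 1, 5, 0, 3], r+c [5, 10, 4, 9, 15, 8, 13, 11, 18, 17] are all distinct, so no two queens attack.

(1,4) (2,8) (3,1) (4,5) (5,10) (6,2) (7,6) (8,3) (9,9) (10,7)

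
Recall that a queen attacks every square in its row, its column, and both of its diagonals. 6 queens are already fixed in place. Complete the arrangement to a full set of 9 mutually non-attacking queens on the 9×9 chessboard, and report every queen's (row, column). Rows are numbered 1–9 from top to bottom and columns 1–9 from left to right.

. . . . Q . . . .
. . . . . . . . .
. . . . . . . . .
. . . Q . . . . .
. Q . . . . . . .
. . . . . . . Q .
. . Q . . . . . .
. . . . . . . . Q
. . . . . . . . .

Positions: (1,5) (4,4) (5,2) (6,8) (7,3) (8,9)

(1,5) (2,1) (3,6) (4,4) (5,2) (6,8) (7,3) (8,9) (9,7)

Row 2: attacked by (1,5)→{4,5,6}; (4,4)→{2,4,6}; (5,2)→{2,5}; (6,8)→{4,8}; (7,3)→{3,8}; (8,9)→{3,9}. Safe: 1, 7. Place at column 1.
Row 3: attacked by (1,5)→{3,5,7}; (2,1)→{1,2}; (4,4)→{3,4,5}; (5,2)→{2,4}; (6,8)→{5,8}; (7,3)→{3,7}; (8,9)→{4,9}. Safe: 6. Place at column 6.
Row 9: attacked by (1,5)→{5}; (2,1)→{1,8}; (3,6)→{6}; (4,4)→{4,9}; (5,2)→{2,6}; (6,8)→{5,8}; (7,3)→{1,3,5}; (8,9)→{8,9}. Safe: 7. Place at column 7.
Columns [5, 1, 6, 4, 2, 8, 3, 9, 7], r−c [-4, 1, -3, 0, 3, -2, 4, -1, 2], r+c [6, 3, 9, 8, 7, 14, 10, 17, 16] are all distinct, so no two queens attack.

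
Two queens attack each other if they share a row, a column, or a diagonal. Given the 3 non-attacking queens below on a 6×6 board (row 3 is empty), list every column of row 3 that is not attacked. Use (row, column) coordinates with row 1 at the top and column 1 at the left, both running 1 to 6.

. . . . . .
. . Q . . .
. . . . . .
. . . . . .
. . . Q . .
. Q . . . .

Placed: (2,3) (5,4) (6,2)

(2,3) attacks row 3 at column 3 and diagonals 2, 4.
(5,4) attacks row 3 at column 4 and diagonals 2, 6.
(6,2) attacks row 3 at column 2 and diagonals 5.
Attacked columns: {2, 3, 4, 5, 6}. Safe: {1}.

columns 1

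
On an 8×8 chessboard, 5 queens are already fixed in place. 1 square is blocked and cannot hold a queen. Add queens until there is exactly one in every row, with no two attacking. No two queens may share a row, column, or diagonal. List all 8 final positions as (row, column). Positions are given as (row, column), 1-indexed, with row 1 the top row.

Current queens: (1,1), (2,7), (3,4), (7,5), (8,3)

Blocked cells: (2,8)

(1,1) (2,7) (3,4) (4,6) (5,8) (6,2) (7,5) (8,3)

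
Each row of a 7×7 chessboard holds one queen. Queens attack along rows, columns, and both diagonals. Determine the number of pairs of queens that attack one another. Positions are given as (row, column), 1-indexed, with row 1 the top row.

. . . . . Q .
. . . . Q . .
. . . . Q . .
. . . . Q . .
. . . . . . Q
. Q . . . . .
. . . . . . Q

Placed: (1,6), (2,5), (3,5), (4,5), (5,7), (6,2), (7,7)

Same column: (2,5)–(3,5) (column 5); (2,5)–(4,5) (column 5); (3,5)–(4,5) (column 5); (5,7)–(7,7) (column 7).
Same diagonal: (1,6)–(2,5) (|1−2| = |6−5| = 1); (3,5)–(5,7) (|3−5| = |5−7| = 2); (3,5)–(6,2) (|3−6| = |5−2| = 3).
Total attacking pairs: 7.

7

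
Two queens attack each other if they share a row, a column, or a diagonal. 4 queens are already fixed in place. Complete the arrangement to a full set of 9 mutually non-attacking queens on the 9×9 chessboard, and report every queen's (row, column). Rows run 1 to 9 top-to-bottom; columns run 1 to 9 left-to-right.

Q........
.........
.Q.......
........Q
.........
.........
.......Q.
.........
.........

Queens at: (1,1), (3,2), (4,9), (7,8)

Row 2: attacked by (1,1)→{1,2}; (3,2)→{1,2,3}; (4,9)→{7,9}; (7,8)→{3,8}. Safe: 4, 5, 6. Place at column 6.
Row 5: attacked by (1,1)→{1,5}; (2,6)→{3,6,9}; (3,2)→{2,4}; (4,9)→{8,9}; (7,8)→{6,8}. Safe: 7. Place at column 7.
Row 6: attacked by (1,1)→{1,6}; (2,6)→{2,6}; (3,2)→{2,5}; (4,9)→{7,9}; (5,7)→{6,7,8}; (7,8)→{7,8,9}. Safe: 3, 4. Place at column 4.
Row 8: attacked by (1,1)→{1,8}; (2,6)→{6}; (3,2)→{2,7}; (4,9)→{5,9}; (5,7)→{4,7}; (6,4)→{2,4,6}; (7,8)→{7,8,9}. Safe: 3. Place at column 3.
Row 9: attacked by (1,1)→{1,9}; (2,6)→{6}; (3,2)→{2,8}; (4,9)→{4,9}; (5,7)→{3,7}; (6,4)→{1,4,7}; (7,8)→{6,8}; (8,3)→{2,3,4}. Safe: 5. Place at column 5.
Columns [1, 6, 2, 9, 7, 4, 8, 3, 5], r−c [0, -4, 1, -5, -2, 2, -1, 5, 4], r+c [2, 8, 5, 13, 12, 10, 15, 11, 14] are all distinct, so no two queens attack.

(1,1) (2,6) (3,2) (4,9) (5,7) (6,4) (7,8) (8,3) (9,5)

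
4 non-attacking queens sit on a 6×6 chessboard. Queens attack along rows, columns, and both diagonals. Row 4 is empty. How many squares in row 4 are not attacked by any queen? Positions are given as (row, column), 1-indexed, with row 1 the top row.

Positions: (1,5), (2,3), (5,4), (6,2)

1

(1,5) attacks row 4 at column 5 and diagonals 2.
(2,3) attacks row 4 at column 3 and diagonals 1, 5.
(5,4) attacks row 4 at column 4 and diagonals 3, 5.
(6,2) attacks row 4 at column 2 and diagonals 4.
Attacked columns: {1, 2, 3, 4, 5}. Safe: {6}.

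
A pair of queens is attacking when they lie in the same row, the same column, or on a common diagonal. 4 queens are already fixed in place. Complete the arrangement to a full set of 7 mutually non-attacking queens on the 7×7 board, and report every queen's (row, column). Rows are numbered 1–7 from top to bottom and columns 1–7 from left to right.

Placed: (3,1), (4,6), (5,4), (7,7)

(1,5) (2,3) (3,1) (4,6) (5,4) (6,2) (7,7)

Row 1: attacked by (3,1)→{1,3}; (4,6)→{3,6}; (5,4)→{4}; (7,7)→{1,7}. Safe: 2, 5. Place at column 5.
Row 2: attacked by (1,5)→{4,5,6}; (3,1)→{1,2}; (4,6)→{4,6}; (5,4)→{1,4,7}; (7,7)→{2,7}. Safe: 3. Place at column 3.
Row 6: attacked by (1,5)→{5}; (2,3)→{3,7}; (3,1)→{1,4}; (4,6)→{4,6}; (5,4)→{3,4,5}; (7,7)→{6,7}. Safe: 2. Place at column 2.
Columns [5, 3, 1, 6, 4, 2, 7], r−c [-4, -1, 2, -2, 1, 4, 0], r+c [6, 5, 4, 10, 9, 8, 14] are all distinct, so no two queens attack.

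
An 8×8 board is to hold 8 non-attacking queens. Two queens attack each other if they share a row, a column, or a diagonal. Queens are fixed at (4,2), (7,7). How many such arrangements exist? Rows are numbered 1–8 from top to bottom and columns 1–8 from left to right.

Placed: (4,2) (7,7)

3

Branch on row 1: col 3 → 2; col 4 → 0; col 6 → 1; col 8 → 0.
Sum: 2 + 0 + 1 + 0 = 3.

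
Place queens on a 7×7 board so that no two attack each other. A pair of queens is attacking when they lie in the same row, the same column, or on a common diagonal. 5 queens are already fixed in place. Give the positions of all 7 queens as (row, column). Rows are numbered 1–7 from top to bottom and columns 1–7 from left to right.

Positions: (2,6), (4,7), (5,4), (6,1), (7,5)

Row 1: attacked by (2,6)→{5,6,7}; (4,7)→{4,7}; (5,4)→{4}; (6,1)→{1,6}; (7,5)→{5}. Safe: 2, 3. Place at column 2.
Row 3: attacked by (1,2)→{2,4}; (2,6)→{5,6,7}; (4,7)→{6,7}; (5,4)→{2,4,6}; (6,1)→{1,4}; (7,5)→{1,5}. Safe: 3. Place at column 3.
Columns [2, 6, 3, 7, 4, 1, 5], r−c [-1, -4, 0, -3, 1, 5, 2], r+c [3, 8, 6, 11, 9, 7, 12] are all distinct, so no two queens attack.

(1,2) (2,6) (3,3) (4,7) (5,4) (6,1) (7,5)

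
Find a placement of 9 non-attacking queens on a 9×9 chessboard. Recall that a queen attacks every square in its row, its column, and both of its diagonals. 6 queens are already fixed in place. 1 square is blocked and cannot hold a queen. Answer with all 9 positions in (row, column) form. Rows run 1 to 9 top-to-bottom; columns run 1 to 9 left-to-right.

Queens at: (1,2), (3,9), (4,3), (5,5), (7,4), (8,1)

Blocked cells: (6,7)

(1,2) (2,6) (3,9) (4,3) (5,5) (6,8) (7,4) (8,1) (9,7)

Row 2: attacked by (1,2)→{1,2,3}; (3,9)→{8,9}; (4,3)→{1,3,5}; (5,5)→{2,5,8}; (7,4)→{4,9}; (8,1)→{1,7}. Safe: 6. Place at column 6.
Row 6: attacked by (1,2)→{2,7}; (2,6)→{2,6}; (3,9)→{6,9}; (4,3)→{1,3,5}; (5,5)→{4,5,6}; (7,4)→{3,4,5}; (8,1)→{1,3}. Blocked: 7. Safe: 8. Place at column 8.
Row 9: attacked by (1,2)→{2}; (2,6)→{6}; (3,9)→{3,9}; (4,3)→{3,8}; (5,5)→{1,5,9}; (6,8)→{5,8}; (7,4)→{2,4,6}; (8,1)→{1,2}. Safe: 7. Place at column 7.
Columns [2, 6, 9, 3, 5, 8, 4, 1, 7], r−c [-1, -4, -6, 1, 0, -2, 3, 7, 2], r+c [3, 8, 12, 7, 10, 14, 11, 9, 16] are all distinct, so no two queens attack.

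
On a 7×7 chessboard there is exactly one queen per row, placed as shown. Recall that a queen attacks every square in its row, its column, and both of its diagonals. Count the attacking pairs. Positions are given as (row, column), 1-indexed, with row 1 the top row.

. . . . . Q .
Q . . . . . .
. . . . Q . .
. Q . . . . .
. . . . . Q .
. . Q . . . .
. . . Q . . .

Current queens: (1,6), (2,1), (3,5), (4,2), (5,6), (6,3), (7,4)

Same column: (1,6)–(5,6) (column 6).
Same diagonal: (5,6)–(7,4) (|5−7| = |6−4| = 2); (6,3)–(7,4) (|6−7| = |3−4| = 1).
Total attacking pairs: 3.

3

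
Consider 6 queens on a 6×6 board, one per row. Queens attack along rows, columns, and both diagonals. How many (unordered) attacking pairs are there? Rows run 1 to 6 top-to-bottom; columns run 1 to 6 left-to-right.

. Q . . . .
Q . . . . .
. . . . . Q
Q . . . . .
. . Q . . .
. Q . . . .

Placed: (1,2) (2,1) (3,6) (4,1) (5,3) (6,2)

Same column: (1,2)–(6,2) (column 2); (2,1)–(4,1) (column 1).
Same diagonal: (1,2)–(2,1) (|1−2| = |2−1| = 1); (5,3)–(6,2) (|5−6| = |3−2| = 1).
Total attacking pairs: 4.

4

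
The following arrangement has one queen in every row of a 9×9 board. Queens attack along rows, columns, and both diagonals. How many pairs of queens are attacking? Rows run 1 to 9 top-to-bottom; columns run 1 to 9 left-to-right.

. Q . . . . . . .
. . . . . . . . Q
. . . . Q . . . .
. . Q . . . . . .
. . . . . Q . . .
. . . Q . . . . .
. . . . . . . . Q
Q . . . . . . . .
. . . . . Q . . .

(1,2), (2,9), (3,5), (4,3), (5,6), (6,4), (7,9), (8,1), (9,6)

Same column: (2,9)–(7,9) (column 9); (5,6)–(9,6) (column 6).
Same diagonal: (1,2)–(5,6) (|1−5| = |2−6| = 4); (2,9)–(5,6) (|2−5| = |9−6| = 3); (3,5)–(7,9) (|3−7| = |5−9| = 4).
Total attacking pairs: 5.

5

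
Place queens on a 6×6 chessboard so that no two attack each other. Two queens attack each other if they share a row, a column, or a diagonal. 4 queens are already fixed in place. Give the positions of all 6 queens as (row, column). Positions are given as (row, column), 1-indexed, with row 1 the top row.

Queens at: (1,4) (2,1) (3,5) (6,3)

Row 4: attacked by (1,4)→{1,4}; (2,1)→{1,3}; (3,5)→{4,5,6}; (6,3)→{1,3,5}. Safe: 2. Place at column 2.
Row 5: attacked by (1,4)→{4}; (2,1)→{1,4}; (3,5)→{3,5}; (4,2)→{1,2,3}; (6,3)→{2,3,4}. Safe: 6. Place at column 6.
Columns [4, 1, 5, 2, 6, 3], r−c [-3, 1, -2, 2, -1, 3], r+c [5, 3, 8, 6, 11, 9] are all distinct, so no two queens attack.

(1,4) (2,1) (3,5) (4,2) (5,6) (6,3)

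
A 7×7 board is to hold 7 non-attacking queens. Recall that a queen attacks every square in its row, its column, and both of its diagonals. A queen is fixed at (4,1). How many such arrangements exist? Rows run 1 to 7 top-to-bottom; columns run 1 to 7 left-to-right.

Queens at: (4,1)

6

Branch on row 1: col 2 → 2; col 3 → 1; col 5 → 0; col 6 → 2; col 7 → 1.
Sum: 2 + 1 + 0 + 2 + 1 = 6.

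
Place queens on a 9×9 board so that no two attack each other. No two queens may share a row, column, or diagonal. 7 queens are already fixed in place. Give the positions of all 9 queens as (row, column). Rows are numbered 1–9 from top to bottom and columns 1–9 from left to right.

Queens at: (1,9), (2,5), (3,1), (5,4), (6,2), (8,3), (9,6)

(1,9) (2,5) (3,1) (4,8) (5,4) (6,2) (7,7) (8,3) (9,6)

Row 4: attacked by (1,9)→{6,9}; (2,5)→{3,5,7}; (3,1)→{1,2}; (5,4)→{3,4,5}; (6,2)→{2,4}; (8,3)→{3,7}; (9,6)→{1,6}. Safe: 8. Place at column 8.
Row 7: attacked by (1,9)→{3,9}; (2,5)→{5}; (3,1)→{1,5}; (4,8)→{5,8}; (5,4)→{2,4,6}; (6,2)→{1,2,3}; (8,3)→{2,3,4}; (9,6)→{4,6,8}. Safe: 7. Place at column 7.
Columns [9, 5, 1, 8, 4, 2, 7, 3, 6], r−c [-8, -3, 2, -4, 1, 4, 0, 5, 3], r+c [10, 7, 4, 12, 9, 8, 14, 11, 15] are all distinct, so no two queens attack.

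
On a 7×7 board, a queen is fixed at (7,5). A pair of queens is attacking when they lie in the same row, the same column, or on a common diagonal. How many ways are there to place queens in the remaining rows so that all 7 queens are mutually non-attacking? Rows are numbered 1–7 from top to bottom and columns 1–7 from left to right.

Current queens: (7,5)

Branch on row 1: col 1 → 1; col 2 → 1; col 3 → 2; col 4 → 1; col 6 → 0; col 7 → 1.
Sum: 1 + 1 + 2 + 1 + 0 + 1 = 6.

6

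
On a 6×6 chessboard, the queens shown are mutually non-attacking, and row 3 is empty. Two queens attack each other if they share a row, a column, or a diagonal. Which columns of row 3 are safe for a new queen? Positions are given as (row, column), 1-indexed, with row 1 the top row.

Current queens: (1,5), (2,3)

(1,5) attacks row 3 at column 5 and diagonals 3.
(2,3) attacks row 3 at column 3 and diagonals 2, 4.
Attacked columns: {2, 3, 4, 5}. Safe: {1, 6}.

columns 1, 6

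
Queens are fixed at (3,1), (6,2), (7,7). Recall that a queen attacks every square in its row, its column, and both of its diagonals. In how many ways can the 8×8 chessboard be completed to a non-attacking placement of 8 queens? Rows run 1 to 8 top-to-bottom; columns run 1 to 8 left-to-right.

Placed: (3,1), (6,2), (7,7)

Branch on row 1: col 4 → 1; col 5 → 0; col 6 → 2; col 8 → 1.
Sum: 1 + 0 + 2 + 1 = 4.

4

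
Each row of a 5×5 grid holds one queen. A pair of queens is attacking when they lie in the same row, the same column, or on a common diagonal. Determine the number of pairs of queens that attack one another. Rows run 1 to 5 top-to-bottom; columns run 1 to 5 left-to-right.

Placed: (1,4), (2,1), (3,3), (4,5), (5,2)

All columns are distinct and no two queens satisfy |Δrow| = |Δcol|, so no pair attacks.

0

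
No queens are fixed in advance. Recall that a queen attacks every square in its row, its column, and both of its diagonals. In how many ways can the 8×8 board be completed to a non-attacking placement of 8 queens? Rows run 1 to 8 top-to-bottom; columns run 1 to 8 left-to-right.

Branch on row 1: col 1 → 4; col 2 → 8; col 3 → 16; col 4 → 18; col 5 → 18; col 6 → 16; col 7 → 8; col 8 → 4.
Sum: 4 + 8 + 16 + 18 + 18 + 16 + 8 + 4 = 92.
(This is the classic 8-queens count.)

92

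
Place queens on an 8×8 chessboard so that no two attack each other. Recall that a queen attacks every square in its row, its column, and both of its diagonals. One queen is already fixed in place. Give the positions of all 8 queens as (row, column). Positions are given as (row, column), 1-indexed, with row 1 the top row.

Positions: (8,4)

(1,8) (2,3) (3,1) (4,6) (5,2) (6,5) (7,7) (8,4)

Row 1: attacked by (8,4)→{4}. Safe: 1, 2, 3, 5, 6, 7, 8. Place at column 8.
Row 2: attacked by (1,8)→{7,8}; (8,4)→{4}. Safe: 1, 2, 3, 5, 6. Place at column 3.
Row 3: attacked by (1,8)→{6,8}; (2,3)→{2,3,4}; (8,4)→{4}. Safe: 1, 5, 7. Place at column 1.
Row 4: attacked by (1,8)→{5,8}; (2,3)→{1,3,5}; (3,1)→{1,2}; (8,4)→{4,8}. Safe: 6, 7. Place at column 6.
Row 5: attacked by (1,8)→{4,8}; (2,3)→{3,6}; (3,1)→{1,3}; (4,6)→{5,6,7}; (8,4)→{1,4,7}. Safe: 2. Place at column 2.
Row 6: attacked by (1,8)→{3,8}; (2,3)→{3,7}; (3,1)→{1,4}; (4,6)→{4,6,8}; (5,2)→{1,2,3}; (8,4)→{2,4,6}. Safe: 5. Place at column 5.
Row 7: attacked by (1,8)→{2,8}; (2,3)→{3,8}; (3,1)→{1,5}; (4,6)→{3,6}; (5,2)→{2,4}; (6,5)→{4,5,6}; (8,4)→{3,4,5}. Safe: 7. Place at column 7.
Columns [8, 3, 1, 6, 2, 5, 7, 4], r−c [-7, -1, 2, -2, 3, 1, 0, 4], r+c [9, 5, 4, 10, 7, 11, 14, 12] are all distinct, so no two queens attack.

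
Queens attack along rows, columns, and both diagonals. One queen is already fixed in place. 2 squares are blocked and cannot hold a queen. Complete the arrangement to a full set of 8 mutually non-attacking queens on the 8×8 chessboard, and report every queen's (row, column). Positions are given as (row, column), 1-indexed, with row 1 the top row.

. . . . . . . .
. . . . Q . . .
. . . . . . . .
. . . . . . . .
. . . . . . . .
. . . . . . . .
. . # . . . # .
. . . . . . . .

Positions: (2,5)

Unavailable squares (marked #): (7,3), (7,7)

(1,2) (2,5) (3,7) (4,4) (5,1) (6,8) (7,6) (8,3)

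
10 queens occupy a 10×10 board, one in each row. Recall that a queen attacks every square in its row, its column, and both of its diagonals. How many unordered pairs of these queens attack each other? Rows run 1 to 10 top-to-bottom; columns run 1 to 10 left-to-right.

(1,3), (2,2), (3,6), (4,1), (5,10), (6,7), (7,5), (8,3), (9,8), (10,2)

Same column: (1,3)–(8,3) (column 3); (2,2)–(10,2) (column 2).
Same diagonal: (1,3)–(2,2) (|1−2| = |3−2| = 1); (7,5)–(10,2) (|7−10| = |5−2| = 3).
Total attacking pairs: 4.

4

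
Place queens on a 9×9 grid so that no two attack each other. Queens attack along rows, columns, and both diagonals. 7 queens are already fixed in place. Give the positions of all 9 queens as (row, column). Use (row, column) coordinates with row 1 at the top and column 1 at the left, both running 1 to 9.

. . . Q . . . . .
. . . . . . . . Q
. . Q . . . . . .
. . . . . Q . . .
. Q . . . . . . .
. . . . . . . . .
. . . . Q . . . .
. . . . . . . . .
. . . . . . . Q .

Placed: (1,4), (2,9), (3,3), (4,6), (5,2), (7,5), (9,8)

(1,4) (2,9) (3,3) (4,6) (5,2) (6,7) (7,5) (8,1) (9,8)

Row 6: attacked by (1,4)→{4,9}; (2,9)→{5,9}; (3,3)→{3,6}; (4,6)→{4,6,8}; (5,2)→{1,2,3}; (7,5)→{4,5,6}; (9,8)→{5,8}. Safe: 7. Place at column 7.
Row 8: attacked by (1,4)→{4}; (2,9)→{3,9}; (3,3)→{3,8}; (4,6)→{2,6}; (5,2)→{2,5}; (6,7)→{5,7,9}; (7,5)→{4,5,6}; (9,8)→{7,8,9}. Safe: 1. Place at column 1.
Columns [4, 9, 3, 6, 2, 7, 5, 1, 8], r−c [-3, -7, 0, -2, 3, -1, 2, 7, 1], r+c [5, 11, 6, 10, 7, 13, 12, 9, 17] are all distinct, so no two queens attack.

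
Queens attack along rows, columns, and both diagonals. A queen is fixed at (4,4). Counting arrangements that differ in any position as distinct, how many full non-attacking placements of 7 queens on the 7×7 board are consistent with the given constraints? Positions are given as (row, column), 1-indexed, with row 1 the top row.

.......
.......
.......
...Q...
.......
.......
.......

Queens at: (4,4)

Branch on row 1: col 2 → 2; col 3 → 2; col 5 → 2; col 6 → 2.
Sum: 2 + 2 + 2 + 2 = 8.

8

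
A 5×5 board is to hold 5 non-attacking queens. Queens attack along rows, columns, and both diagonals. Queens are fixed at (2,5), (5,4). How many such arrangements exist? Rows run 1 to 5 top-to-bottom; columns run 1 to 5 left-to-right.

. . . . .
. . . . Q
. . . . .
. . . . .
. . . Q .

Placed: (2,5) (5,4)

1

Branch on row 1: col 1 → 0; col 2 → 1; col 3 → 0.
Sum: 0 + 1 + 0 = 1.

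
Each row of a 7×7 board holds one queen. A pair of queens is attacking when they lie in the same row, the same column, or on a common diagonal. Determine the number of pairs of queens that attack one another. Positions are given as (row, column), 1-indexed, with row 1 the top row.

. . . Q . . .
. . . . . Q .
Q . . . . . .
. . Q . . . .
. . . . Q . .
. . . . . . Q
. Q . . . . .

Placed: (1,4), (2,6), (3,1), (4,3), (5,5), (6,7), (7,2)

All columns are distinct and no two queens satisfy |Δrow| = |Δcol|, so no pair attacks.

0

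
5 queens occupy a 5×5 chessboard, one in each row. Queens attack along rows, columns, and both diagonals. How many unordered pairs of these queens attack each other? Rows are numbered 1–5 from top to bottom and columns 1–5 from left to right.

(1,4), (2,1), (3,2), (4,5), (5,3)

2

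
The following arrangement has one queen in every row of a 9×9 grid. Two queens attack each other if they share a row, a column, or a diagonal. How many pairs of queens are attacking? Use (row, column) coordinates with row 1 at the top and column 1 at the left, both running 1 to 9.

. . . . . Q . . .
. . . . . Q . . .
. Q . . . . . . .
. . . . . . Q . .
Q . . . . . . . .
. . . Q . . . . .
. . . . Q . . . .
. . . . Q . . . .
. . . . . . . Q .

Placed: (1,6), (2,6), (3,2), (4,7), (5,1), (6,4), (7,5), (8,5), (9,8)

Same column: (1,6)–(2,6) (column 6); (7,5)–(8,5) (column 5).
Same diagonal: (3,2)–(9,8) (|3−9| = |2−8| = 6); (6,4)–(7,5) (|6−7| = |4−5| = 1).
Total attacking pairs: 4.

4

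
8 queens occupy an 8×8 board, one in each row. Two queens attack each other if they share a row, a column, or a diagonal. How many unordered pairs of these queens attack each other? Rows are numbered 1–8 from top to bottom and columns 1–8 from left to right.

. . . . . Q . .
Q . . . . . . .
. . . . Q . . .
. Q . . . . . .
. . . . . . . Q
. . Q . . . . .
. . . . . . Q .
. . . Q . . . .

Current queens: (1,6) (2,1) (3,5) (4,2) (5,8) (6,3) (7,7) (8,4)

0

All columns are distinct and no two queens satisfy |Δrow| = |Δcol|, so no pair attacks.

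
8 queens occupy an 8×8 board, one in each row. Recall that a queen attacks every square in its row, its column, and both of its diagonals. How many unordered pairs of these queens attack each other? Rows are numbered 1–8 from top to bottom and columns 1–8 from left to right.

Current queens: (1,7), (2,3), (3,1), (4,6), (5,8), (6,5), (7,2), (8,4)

0

All columns are distinct and no two queens satisfy |Δrow| = |Δcol|, so no pair attacks.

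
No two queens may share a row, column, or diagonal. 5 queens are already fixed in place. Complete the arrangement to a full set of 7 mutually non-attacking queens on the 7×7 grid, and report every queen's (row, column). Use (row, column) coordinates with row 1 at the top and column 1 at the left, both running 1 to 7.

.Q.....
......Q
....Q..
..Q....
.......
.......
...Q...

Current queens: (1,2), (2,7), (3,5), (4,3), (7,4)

Row 5: attacked by (1,2)→{2,6}; (2,7)→{4,7}; (3,5)→{3,5,7}; (4,3)→{2,3,4}; (7,4)→{2,4,6}. Safe: 1. Place at column 1.
Row 6: attacked by (1,2)→{2,7}; (2,7)→{3,7}; (3,5)→{2,5}; (4,3)→{1,3,5}; (5,1)→{1,2}; (7,4)→{3,4,5}. Safe: 6. Place at column 6.
Columns [2, 7, 5, 3, 1, 6, 4], r−c [-1, -5, -2, 1, 4, 0, 3], r+c [3, 9, 8, 7, 6, 12, 11] are all distinct, so no two queens attack.

(1,2) (2,7) (3,5) (4,3) (5,1) (6,6) (7,4)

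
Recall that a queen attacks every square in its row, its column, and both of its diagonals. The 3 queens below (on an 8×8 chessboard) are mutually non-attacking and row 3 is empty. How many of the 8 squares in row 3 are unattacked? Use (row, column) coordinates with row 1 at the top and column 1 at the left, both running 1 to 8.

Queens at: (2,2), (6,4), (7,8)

(2,2) attacks row 3 at column 2 and diagonals 1, 3.
(6,4) attacks row 3 at column 4 and diagonals 1, 7.
(7,8) attacks row 3 at column 8 and diagonals 4.
Attacked columns: {1, 2, 3, 4, 7, 8}. Safe: {5, 6}.

2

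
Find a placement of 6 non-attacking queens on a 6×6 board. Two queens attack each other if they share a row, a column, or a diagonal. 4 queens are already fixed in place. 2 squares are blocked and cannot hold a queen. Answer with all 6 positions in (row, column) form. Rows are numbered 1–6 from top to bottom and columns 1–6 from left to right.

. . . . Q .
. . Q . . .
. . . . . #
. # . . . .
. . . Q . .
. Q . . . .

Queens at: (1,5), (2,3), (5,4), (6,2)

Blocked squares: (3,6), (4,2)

(1,5) (2,3) (3,1) (4,6) (5,4) (6,2)

Row 3: attacked by (1,5)→{3,5}; (2,3)→{2,3,4}; (5,4)→{2,4,6}; (6,2)→{2,5}. Blocked: 6. Safe: 1. Place at column 1.
Row 4: attacked by (1,5)→{2,5}; (2,3)→{1,3,5}; (3,1)→{1,2}; (5,4)→{3,4,5}; (6,2)→{2,4}. Blocked: 2. Safe: 6. Place at column 6.
Columns [5, 3, 1, 6, 4, 2], r−c [-4, -1, 2, -2, 1, 4], r+c [6, 5, 4, 10, 9, 8] are all distinct, so no two queens attack.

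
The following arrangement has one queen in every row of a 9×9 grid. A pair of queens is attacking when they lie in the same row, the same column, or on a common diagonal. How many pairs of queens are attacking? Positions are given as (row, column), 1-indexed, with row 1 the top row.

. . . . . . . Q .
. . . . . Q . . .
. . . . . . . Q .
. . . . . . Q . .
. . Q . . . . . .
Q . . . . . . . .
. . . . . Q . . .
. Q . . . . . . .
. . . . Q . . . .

4

Same column: (1,8)–(3,8) (column 8); (2,6)–(7,6) (column 6).
Same diagonal: (2,6)–(5,3) (|2−5| = |6−3| = 3); (3,8)–(4,7) (|3−4| = |8−7| = 1).
Total attacking pairs: 4.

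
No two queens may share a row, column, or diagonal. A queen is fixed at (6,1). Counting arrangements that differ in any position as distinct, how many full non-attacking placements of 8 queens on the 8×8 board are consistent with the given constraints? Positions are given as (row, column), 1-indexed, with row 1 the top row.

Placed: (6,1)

Branch on row 1: col 2 → 1; col 3 → 4; col 4 → 4; col 5 → 4; col 7 → 3; col 8 → 0.
Sum: 1 + 4 + 4 + 4 + 3 + 0 = 16.

16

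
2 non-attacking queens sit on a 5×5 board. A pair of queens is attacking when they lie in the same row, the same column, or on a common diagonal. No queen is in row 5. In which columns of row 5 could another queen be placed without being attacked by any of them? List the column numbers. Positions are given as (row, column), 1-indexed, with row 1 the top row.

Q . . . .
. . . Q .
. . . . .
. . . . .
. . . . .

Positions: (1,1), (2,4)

columns 2, 3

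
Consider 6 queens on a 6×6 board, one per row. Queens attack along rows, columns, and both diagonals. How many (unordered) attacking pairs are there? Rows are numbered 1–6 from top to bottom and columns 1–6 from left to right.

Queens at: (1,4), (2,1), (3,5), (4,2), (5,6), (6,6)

Same column: (5,6)–(6,6) (column 6).
Total attacking pairs: 1.

1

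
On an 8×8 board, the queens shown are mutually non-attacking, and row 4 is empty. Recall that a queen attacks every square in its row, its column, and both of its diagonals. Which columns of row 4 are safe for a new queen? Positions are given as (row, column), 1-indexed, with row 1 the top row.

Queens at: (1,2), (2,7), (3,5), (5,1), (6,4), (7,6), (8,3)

(1,2) attacks row 4 at column 2 and diagonals 5.
(2,7) attacks row 4 at column 7 and diagonals 5.
(3,5) attacks row 4 at column 5 and diagonals 4, 6.
(5,1) attacks row 4 at column 1 and diagonals 2.
(6,4) attacks row 4 at column 4 and diagonals 2, 6.
(7,6) attacks row 4 at column 6 and diagonals 3.
(8,3) attacks row 4 at column 3 and diagonals 7.
Attacked columns: {1, 2, 3, 4, 5, 6, 7}. Safe: {8}.

columns 8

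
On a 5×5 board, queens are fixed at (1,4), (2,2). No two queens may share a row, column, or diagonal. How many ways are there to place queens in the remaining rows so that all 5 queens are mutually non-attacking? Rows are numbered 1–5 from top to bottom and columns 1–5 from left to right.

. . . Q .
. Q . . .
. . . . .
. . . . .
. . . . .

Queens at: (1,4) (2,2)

Branch on row 3: col 5 → 1.
Sum: 1 = 1.

1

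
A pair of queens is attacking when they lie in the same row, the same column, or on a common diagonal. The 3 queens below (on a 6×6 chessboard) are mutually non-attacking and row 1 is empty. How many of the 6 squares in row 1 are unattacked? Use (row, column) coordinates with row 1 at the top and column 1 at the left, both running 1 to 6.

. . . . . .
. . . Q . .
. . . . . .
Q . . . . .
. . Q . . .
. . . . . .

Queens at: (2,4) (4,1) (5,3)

2

(2,4) attacks row 1 at column 4 and diagonals 3, 5.
(4,1) attacks row 1 at column 1 and diagonals 4.
(5,3) attacks row 1 at column 3.
Attacked columns: {1, 3, 4, 5}. Safe: {2, 6}.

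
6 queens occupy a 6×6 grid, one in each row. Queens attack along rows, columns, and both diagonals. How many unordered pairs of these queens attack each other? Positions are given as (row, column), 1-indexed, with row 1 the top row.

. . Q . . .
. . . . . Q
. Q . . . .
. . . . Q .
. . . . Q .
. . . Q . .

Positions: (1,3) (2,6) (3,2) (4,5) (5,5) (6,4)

Same column: (4,5)–(5,5) (column 5).
Same diagonal: (5,5)–(6,4) (|5−6| = |5−4| = 1).
Total attacking pairs: 2.

2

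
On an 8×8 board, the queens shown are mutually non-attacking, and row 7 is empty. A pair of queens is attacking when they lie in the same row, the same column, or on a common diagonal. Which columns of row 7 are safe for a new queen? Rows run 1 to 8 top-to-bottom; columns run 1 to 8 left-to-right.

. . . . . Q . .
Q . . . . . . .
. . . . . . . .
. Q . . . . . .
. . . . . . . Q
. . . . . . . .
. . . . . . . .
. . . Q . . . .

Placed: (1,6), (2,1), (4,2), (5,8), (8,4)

columns 7

(1,6) attacks row 7 at column 6.
(2,1) attacks row 7 at column 1 and diagonals 6.
(4,2) attacks row 7 at column 2 and diagonals 5.
(5,8) attacks row 7 at column 8 and diagonals 6.
(8,4) attacks row 7 at column 4 and diagonals 3, 5.
Attacked columns: {1, 2, 3, 4, 5, 6, 8}. Safe: {7}.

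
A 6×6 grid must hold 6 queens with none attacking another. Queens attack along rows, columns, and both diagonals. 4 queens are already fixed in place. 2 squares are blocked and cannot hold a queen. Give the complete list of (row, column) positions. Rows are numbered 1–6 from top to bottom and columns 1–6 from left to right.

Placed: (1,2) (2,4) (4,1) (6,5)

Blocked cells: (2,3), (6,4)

Row 3: attacked by (1,2)→{2,4}; (2,4)→{3,4,5}; (4,1)→{1,2}; (6,5)→{2,5}. Safe: 6. Place at column 6.
Row 5: attacked by (1,2)→{2,6}; (2,4)→{1,4}; (3,6)→{4,6}; (4,1)→{1,2}; (6,5)→{4,5,6}. Safe: 3. Place at column 3.
Columns [2, 4, 6, 1, 3, 5], r−c [-1, -2, -3, 3, 2, 1], r+c [3, 6, 9, 5, 8, 11] are all distinct, so no two queens attack.

(1,2) (2,4) (3,6) (4,1) (5,3) (6,5)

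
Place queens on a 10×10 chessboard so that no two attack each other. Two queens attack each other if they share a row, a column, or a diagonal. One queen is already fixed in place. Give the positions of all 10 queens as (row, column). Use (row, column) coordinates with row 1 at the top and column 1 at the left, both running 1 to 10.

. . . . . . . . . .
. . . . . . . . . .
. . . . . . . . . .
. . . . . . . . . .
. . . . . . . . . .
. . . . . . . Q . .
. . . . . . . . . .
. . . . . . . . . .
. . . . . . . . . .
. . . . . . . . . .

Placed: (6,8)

Row 1: attacked by (6,8)→{3,8}. Safe: 1, 2, 4, 5, 6, 7, 9, 10. Place at column 9.
Row 2: attacked by (1,9)→{8,9,10}; (6,8)→{4,8}. Safe: 1, 2, 3, 5, 6, 7. Place at column 6.
Row 3: attacked by (1,9)→{7,9}; (2,6)→{5,6,7}; (6,8)→{5,8}. Safe: 1, 2, 3, 4, 10. Place at column 4.
Row 4: attacked by (1,9)→{6,9}; (2,6)→{4,6,8}; (3,4)→{3,4,5}; (6,8)→{6,8,10}. Safe: 1, 2, 7. Place at column 7.
Row 5: attacked by (1,9)→{5,9}; (2,6)→{3,6,9}; (3,4)→{2,4,6}; (4,7)→{6,7,8}; (6,8)→{7,8,9}. Safe: 1, 10. Place at column 1.
Row 7: attacked by (1,9)→{3,9}; (2,6)→{1,6}; (3,4)→{4,8}; (4,7)→{4,7,10}; (5,1)→{1,3}; (6,8)→{7,8,9}. Safe: 2, 5. Place at column 2.
Row 8: attacked by (1,9)→{2,9}; (2,6)→{6}; (3,4)→{4,9}; (4,7)→{3,7}; (5,1)→{1,4}; (6,8)→{6,8,10}; (7,2)→{1,2,3}. Safe: 5. Place at column 5.
Row 9: attacked by (1,9)→{1,9}; (2,6)→{6}; (3,4)→{4,10}; (4,7)→{2,7}; (5,1)→{1,5}; (6,8)→{5,8}; (7,2)→{2,4}; (8,5)→{4,5,6}. Safe: 3. Place at column 3.
Row 10: attacked by (1,9)→{9}; (2,6)→{6}; (3,4)→{4}; (4,7)→{1,7}; (5,1)→{1,6}; (6,8)→{4,8}; (7,2)→{2,5}; (8,5)→{3,5,7}; (9,3)→{2,3,4}. Safe: 10. Place at column 10.
Columns [9, 6, 4, 7, 1, 8, 2, 5, 3, 10], r−c [-8, -4, -1, -3, 4, -2, 5, 3, 6, 0], r+c [10, 8, 7, 11, 6, 14, 9, 13, 12, 20] are all distinct, so no two queens attack.

(1,9) (2,6) (3,4) (4,7) (5,1) (6,8) (7,2) (8,5) (9,3) (10,10)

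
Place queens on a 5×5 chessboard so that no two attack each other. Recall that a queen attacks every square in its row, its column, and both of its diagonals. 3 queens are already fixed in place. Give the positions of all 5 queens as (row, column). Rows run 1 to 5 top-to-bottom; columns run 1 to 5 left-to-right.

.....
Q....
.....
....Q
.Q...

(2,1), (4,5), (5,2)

(1,4) (2,1) (3,3) (4,5) (5,2)

Row 1: attacked by (2,1)→{1,2}; (4,5)→{2,5}; (5,2)→{2}. Safe: 3, 4. Place at column 4.
Row 3: attacked by (1,4)→{2,4}; (2,1)→{1,2}; (4,5)→{4,5}; (5,2)→{2,4}. Safe: 3. Place at column 3.
Columns [4, 1, 3, 5, 2], r−c [-3, 1, 0, -1, 3], r+c [5, 3, 6, 9, 7] are all distinct, so no two queens attack.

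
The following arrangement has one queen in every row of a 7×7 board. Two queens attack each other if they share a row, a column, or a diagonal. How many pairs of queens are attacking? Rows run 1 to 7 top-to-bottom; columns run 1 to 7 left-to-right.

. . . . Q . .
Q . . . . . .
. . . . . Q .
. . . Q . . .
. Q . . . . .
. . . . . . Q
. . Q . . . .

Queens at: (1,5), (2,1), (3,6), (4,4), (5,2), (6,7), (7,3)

All columns are distinct and no two queens satisfy |Δrow| = |Δcol|, so no pair attacks.

0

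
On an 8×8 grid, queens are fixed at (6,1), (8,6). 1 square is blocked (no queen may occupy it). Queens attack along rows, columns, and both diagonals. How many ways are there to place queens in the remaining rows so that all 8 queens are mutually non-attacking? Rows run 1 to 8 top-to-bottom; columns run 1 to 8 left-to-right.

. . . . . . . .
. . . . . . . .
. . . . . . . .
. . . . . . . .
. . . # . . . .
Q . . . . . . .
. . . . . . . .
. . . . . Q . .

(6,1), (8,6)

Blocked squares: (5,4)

4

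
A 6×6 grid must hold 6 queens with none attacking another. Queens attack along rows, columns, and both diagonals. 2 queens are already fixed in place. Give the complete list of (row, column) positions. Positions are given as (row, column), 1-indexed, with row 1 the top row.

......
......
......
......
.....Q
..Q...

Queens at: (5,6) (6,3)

Row 1: attacked by (5,6)→{2,6}; (6,3)→{3}. Safe: 1, 4, 5. Place at column 4.
Row 2: attacked by (1,4)→{3,4,5}; (5,6)→{3,6}; (6,3)→{3}. Safe: 1, 2. Place at column 1.
Row 3: attacked by (1,4)→{2,4,6}; (2,1)→{1,2}; (5,6)→{4,6}; (6,3)→{3,6}. Safe: 5. Place at column 5.
Row 4: attacked by (1,4)→{1,4}; (2,1)→{1,3}; (3,5)→{4,5,6}; (5,6)→{5,6}; (6,3)→{1,3,5}. Safe: 2. Place at column 2.
Columns [4, 1, 5, 2, 6, 3], r−c [-3, 1, -2, 2, -1, 3], r+c [5, 3, 8, 6, 11, 9] are all distinct, so no two queens attack.

(1,4) (2,1) (3,5) (4,2) (5,6) (6,3)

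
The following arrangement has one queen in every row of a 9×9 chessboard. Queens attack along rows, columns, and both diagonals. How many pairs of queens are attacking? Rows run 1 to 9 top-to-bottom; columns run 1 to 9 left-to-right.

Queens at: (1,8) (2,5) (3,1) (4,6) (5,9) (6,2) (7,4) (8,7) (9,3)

All columns are distinct and no two queens satisfy |Δrow| = |Δcol|, so no pair attacks.

0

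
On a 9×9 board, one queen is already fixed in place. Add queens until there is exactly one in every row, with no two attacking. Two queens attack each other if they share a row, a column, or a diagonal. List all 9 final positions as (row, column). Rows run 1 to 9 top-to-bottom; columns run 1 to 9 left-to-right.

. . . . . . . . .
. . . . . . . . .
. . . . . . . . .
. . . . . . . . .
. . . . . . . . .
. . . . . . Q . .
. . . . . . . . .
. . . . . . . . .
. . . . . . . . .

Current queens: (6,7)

(1,4) (2,9) (3,3) (4,6) (5,2) (6,7) (7,5) (8,1) (9,8)

Row 1: attacked by (6,7)→{2,7}. Safe: 1, 3, 4, 5, 6, 8, 9. Place at column 4.
Row 2: attacked by (1,4)→{3,4,5}; (6,7)→{3,7}. Safe: 1, 2, 6, 8, 9. Place at column 9.
Row 3: attacked by (1,4)→{2,4,6}; (2,9)→{8,9}; (6,7)→{4,7}. Safe: 1, 3, 5. Place at column 3.
Row 4: attacked by (1,4)→{1,4,7}; (2,9)→{7,9}; (3,3)→{2,3,4}; (6,7)→{5,7,9}. Safe: 6, 8. Place at column 6.
Row 5: attacked by (1,4)→{4,8}; (2,9)→{6,9}; (3,3)→{1,3,5}; (4,6)→{5,6,7}; (6,7)→{6,7,8}. Safe: 2. Place at column 2.
Row 7: attacked by (1,4)→{4}; (2,9)→{4,9}; (3,3)→{3,7}; (4,6)→{3,6,9}; (5,2)→{2,4}; (6,7)→{6,7,8}. Safe: 1, 5. Place at column 5.
Row 8: attacked by (1,4)→{4}; (2,9)→{3,9}; (3,3)→{3,8}; (4,6)→{2,6}; (5,2)→{2,5}; (6,7)→{5,7,9}; (7,5)→{4,5,6}. Safe: 1. Place at column 1.
Row 9: attacked by (1,4)→{4}; (2,9)→{2,9}; (3,3)→{3,9}; (4,6)→{1,6}; (5,2)→{2,6}; (6,7)→{4,7}; (7,5)→{3,5,7}; (8,1)→{1,2}. Safe: 8. Place at column 8.
Columns [4, 9, 3, 6, 2, 7, 5, 1, 8], r−c [-3, -7, 0, -2, 3, -1, 2, 7, 1], r+c [5, 11, 6, 10, 7, 13, 12, 9, 17] are all distinct, so no two queens attack.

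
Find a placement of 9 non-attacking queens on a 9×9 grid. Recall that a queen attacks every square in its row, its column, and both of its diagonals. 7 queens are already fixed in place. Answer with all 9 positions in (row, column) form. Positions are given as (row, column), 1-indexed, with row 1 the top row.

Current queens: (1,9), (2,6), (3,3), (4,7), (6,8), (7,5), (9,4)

Row 5: attacked by (1,9)→{5,9}; (2,6)→{3,6,9}; (3,3)→{1,3,5}; (4,7)→{6,7,8}; (6,8)→{7,8,9}; (7,5)→{3,5,7}; (9,4)→{4,8}. Safe: 2. Place at column 2.
Row 8: attacked by (1,9)→{2,9}; (2,6)→{6}; (3,3)→{3,8}; (4,7)→{3,7}; (5,2)→{2,5}; (6,8)→{6,8}; (7,5)→{4,5,6}; (9,4)→{3,4,5}. Safe: 1. Place at column 1.
Columns [9, 6, 3, 7, 2, 8, 5, 1, 4], r−c [-8, -4, 0, -3, 3, -2, 2, 7, 5], r+c [10, 8, 6, 11, 7, 14, 12, 9, 13] are all distinct, so no two queens attack.

(1,9) (2,6) (3,3) (4,7) (5,2) (6,8) (7,5) (8,1) (9,4)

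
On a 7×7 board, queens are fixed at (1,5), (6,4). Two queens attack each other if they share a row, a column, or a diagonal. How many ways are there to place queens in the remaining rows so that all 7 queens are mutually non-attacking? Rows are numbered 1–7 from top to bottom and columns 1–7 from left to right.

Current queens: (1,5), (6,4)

1

Branch on row 2: col 1 → 0; col 2 → 1; col 3 → 0; col 7 → 0.
Sum: 0 + 1 + 0 + 0 = 1.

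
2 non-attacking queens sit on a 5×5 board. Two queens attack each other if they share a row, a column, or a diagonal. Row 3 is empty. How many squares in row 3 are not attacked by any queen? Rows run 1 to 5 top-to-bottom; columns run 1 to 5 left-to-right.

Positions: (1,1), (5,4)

(1,1) attacks row 3 at column 1 and diagonals 3.
(5,4) attacks row 3 at column 4 and diagonals 2.
Attacked columns: {1, 2, 3, 4}. Safe: {5}.

1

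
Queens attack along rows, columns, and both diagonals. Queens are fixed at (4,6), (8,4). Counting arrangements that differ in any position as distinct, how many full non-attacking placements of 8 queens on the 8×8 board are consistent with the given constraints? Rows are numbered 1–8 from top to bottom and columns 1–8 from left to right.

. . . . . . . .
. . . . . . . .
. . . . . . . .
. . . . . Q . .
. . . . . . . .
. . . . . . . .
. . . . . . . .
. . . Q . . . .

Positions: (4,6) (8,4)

Branch on row 1: col 1 → 1; col 2 → 1; col 5 → 2; col 7 → 1; col 8 → 1.
Sum: 1 + 1 + 2 + 1 + 1 = 6.

6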